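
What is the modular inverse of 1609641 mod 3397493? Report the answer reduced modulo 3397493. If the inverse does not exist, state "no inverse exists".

no inverse exists

Euclidean algorithm on 3397493, 1609641:
3397493 = 2*1609641 + 178211
1609641 = 9*178211 + 5742
178211 = 31*5742 + 209
5742 = 27*209 + 99
209 = 2*99 + 11
99 = 9*11 + 0
Since gcd = 11 > 1, 1609641 is not a unit mod 3397493.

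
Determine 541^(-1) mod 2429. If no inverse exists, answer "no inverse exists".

Extended Euclidean algorithm:
2429 = 4*541 + 265
541 = 2*265 + 11
265 = 24*11 + 1
11 = 11*1 + 0
The gcd is 1. Working backward:
1 = 265 − 24·11
1 = −24·541 + 49·265
1 = 49·2429 − 220·541
Thus 541·(-220) ≡ 1 (mod 2429); reducing, -220 mod 2429 = 2209.

2209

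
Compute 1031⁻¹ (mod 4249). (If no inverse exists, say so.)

Run Euclid on (4249, 1031):
4249 = 4·1031 + 125
1031 = 8·125 + 31
125 = 4·31 + 1
31 = 31·1 + 0
Since gcd(1031, 4249) = 1, back-substitute to write 1 as a combination:
1 = 125 − 4·31
1 = −4·1031 + 33·125
1 = 33·4249 − 136·1031
Thus 1031·(-136) ≡ 1 (mod 4249); reducing, -136 mod 4249 = 4113.

4113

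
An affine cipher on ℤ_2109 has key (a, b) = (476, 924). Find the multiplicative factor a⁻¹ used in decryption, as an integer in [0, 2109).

Run Euclid on (2109, 476):
2109 = 4·476 + 205
476 = 2·205 + 66
205 = 3·66 + 7
66 = 9·7 + 3
7 = 2·3 + 1
3 = 3·1 + 0
The gcd is 1. Working backward:
1 = 7 − 2·3
1 = −2·66 + 19·7
1 = 19·205 − 59·66
1 = −59·476 + 137·205
1 = 137·2109 − 607·476
Thus 476·(-607) ≡ 1 (mod 2109); reducing, -607 mod 2109 = 1502.

1502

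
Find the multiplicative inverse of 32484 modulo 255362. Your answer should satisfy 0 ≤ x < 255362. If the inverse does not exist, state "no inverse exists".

no inverse exists

Euclidean algorithm on 255362, 32484:
255362 = 7×32484 + 27974
32484 = 1×27974 + 4510
27974 = 6×4510 + 914
4510 = 4×914 + 854
914 = 1×854 + 60
854 = 14×60 + 14
60 = 4×14 + 4
14 = 3×4 + 2
4 = 2×2 + 0
The gcd is 2, not 1, hence no inverse exists.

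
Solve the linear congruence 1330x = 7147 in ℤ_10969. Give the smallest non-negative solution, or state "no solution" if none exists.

First find gcd(1330, 10969):
10969 = 8×1330 + 329
1330 = 4×329 + 14
329 = 23×14 + 7
14 = 2×7 + 0
gcd = 7 and 7 | 7147, so solutions exist. Divide through by 7: 190x ≡ 1021 (mod 1567).
Now find 190⁻¹ mod 1567:
1567 = 8*190 + 47
190 = 4*47 + 2
47 = 23*2 + 1
2 = 2*1 + 0
Back-substitute:
1 = 47 − 23·2
1 = −23·190 + 93·47
1 = 93·1567 − 767·190
So 190·(-767) ≡ 1 (mod 1567), i.e. 190⁻¹ ≡ 800.
Then x ≡ 800·1021 ≡ 393 (mod 1567); the smallest non-negative solution is x = 393.

393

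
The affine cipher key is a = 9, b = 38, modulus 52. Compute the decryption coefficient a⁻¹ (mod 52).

Extended Euclidean algorithm:
52 = 5*9 + 7
9 = 1*7 + 2
7 = 3*2 + 1
2 = 2*1 + 0
The gcd is 1. Working backward:
1 = 7 − 3·2
1 = −3·9 + 4·7
1 = 4·52 − 23·9
Hence 9⁻¹ ≡ -23 ≡ 29 (mod 52).

29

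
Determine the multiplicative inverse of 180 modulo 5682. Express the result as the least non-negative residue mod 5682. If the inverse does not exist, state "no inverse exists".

Euclidean algorithm on 5682, 180:
5682 = 31*180 + 102
180 = 1*102 + 78
102 = 1*78 + 24
78 = 3*24 + 6
24 = 4*6 + 0
Since gcd = 6 > 1, 180 is not a unit mod 5682.

no inverse exists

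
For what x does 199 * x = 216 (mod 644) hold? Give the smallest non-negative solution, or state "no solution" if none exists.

First find gcd(199, 644):
644 = 3·199 + 47
199 = 4·47 + 11
47 = 4·11 + 3
11 = 3·3 + 2
3 = 1·2 + 1
2 = 2·1 + 0
gcd = 1, so a unique solution mod 644 exists.
Back-substitute for the Bézout coefficients:
1 = 3 − 2
1 = −11 + 4·3
1 = 4·47 − 17·11
1 = −17·199 + 72·47
1 = 72·644 − 233·199
So 199·(-233) ≡ 1 (mod 644), giving 199⁻¹ ≡ 411.
x ≡ 199⁻¹·216 ≡ 411·216 ≡ 548 (mod 644).

548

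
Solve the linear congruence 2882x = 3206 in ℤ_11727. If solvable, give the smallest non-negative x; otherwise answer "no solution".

First find gcd(2882, 11727):
11727 = 4*2882 + 199
2882 = 14*199 + 96
199 = 2*96 + 7
96 = 13*7 + 5
7 = 1*5 + 2
5 = 2*2 + 1
2 = 2*1 + 0
gcd = 1, so a unique solution mod 11727 exists.
Back-substitute for the Bézout coefficients:
1 = 5 − 2·2
1 = −2·7 + 3·5
1 = 3·96 − 41·7
1 = −41·199 + 85·96
1 = 85·2882 − 1231·199
1 = −1231·11727 + 5009·2882
So 2882·(5009) ≡ 1 (mod 11727), giving 2882⁻¹ ≡ 5009.
x ≡ 2882⁻¹·3206 ≡ 5009·3206 ≡ 4591 (mod 11727).

4591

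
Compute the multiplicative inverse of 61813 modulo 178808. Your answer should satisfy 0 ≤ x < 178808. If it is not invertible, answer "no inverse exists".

Apply the Euclidean algorithm to 178808 and 61813:
178808 = 2·61813 + 55182
61813 = 1·55182 + 6631
55182 = 8·6631 + 2134
6631 = 3·2134 + 229
2134 = 9·229 + 73
229 = 3·73 + 10
73 = 7·10 + 3
10 = 3·3 + 1
3 = 3·1 + 0
gcd = 1, so the inverse exists. Back-substitute:
1 = 10 − 3·3
1 = −3·73 + 22·10
1 = 22·229 − 69·73
1 = −69·2134 + 643·229
1 = 643·6631 − 1998·2134
1 = −1998·55182 + 16627·6631
1 = 16627·61813 − 18625·55182
1 = −18625·178808 + 53877·61813
So 61813·53877 ≡ 1 (mod 178808).

53877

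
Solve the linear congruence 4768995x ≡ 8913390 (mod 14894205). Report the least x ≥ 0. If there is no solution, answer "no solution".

First find gcd(4768995, 14894205):
14894205 = 3·4768995 + 587220
4768995 = 8·587220 + 71235
587220 = 8·71235 + 17340
71235 = 4·17340 + 1875
17340 = 9·1875 + 465
1875 = 4·465 + 15
465 = 31·15 + 0
gcd = 15 and 15 | 8913390, so solutions exist. Divide through by 15: 317933x ≡ 594226 (mod 992947).
Now find 317933⁻¹ mod 992947:
992947 = 3×317933 + 39148
317933 = 8×39148 + 4749
39148 = 8×4749 + 1156
4749 = 4×1156 + 125
1156 = 9×125 + 31
125 = 4×31 + 1
31 = 31×1 + 0
Back-substitute:
1 = 125 − 4·31
1 = −4·1156 + 37·125
1 = 37·4749 − 152·1156
1 = −152·39148 + 1253·4749
1 = 1253·317933 − 10176·39148
1 = −10176·992947 + 31781·317933
So 317933⁻¹ ≡ 31781 (mod 992947).
Then x ≡ 31781·594226 ≡ 237513 (mod 992947); the smallest non-negative solution is x = 237513.

237513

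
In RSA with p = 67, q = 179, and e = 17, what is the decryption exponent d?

11057

φ(n) = (p−1)(q−1) = 66·178 = 11748.
Need d with 17·d ≡ 1 (mod 11748). Apply the extended Euclidean algorithm:
11748 = 691*17 + 1
17 = 17*1 + 0
Back-substitute:
1 = 11748 − 691·17
So 17·(-691) ≡ 1 (mod 11748), hence d ≡ -691 ≡ 11057 (mod 11748).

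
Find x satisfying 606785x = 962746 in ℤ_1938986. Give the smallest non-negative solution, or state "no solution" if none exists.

915000

First find gcd(606785, 1938986):
1938986 = 3·606785 + 118631
606785 = 5·118631 + 13630
118631 = 8·13630 + 9591
13630 = 1·9591 + 4039
9591 = 2·4039 + 1513
4039 = 2·1513 + 1013
1513 = 1·1013 + 500
1013 = 2·500 + 13
500 = 38·13 + 6
13 = 2·6 + 1
6 = 6·1 + 0
gcd = 1, so a unique solution mod 1938986 exists.
Back-substitute for the Bézout coefficients:
1 = 13 − 2·6
1 = −2·500 + 77·13
1 = 77·1013 − 156·500
1 = −156·1513 + 233·1013
1 = 233·4039 − 622·1513
1 = −622·9591 + 1477·4039
1 = 1477·13630 − 2099·9591
1 = −2099·118631 + 18269·13630
1 = 18269·606785 − 93444·118631
1 = −93444·1938986 + 298601·606785
So 606785·(298601) ≡ 1 (mod 1938986), giving 606785⁻¹ ≡ 298601.
x ≡ 606785⁻¹·962746 ≡ 298601·962746 ≡ 915000 (mod 1938986).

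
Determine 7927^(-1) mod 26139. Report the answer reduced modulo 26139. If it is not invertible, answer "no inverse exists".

5332

gcd(26139, 7927) by repeated division:
26139 = 3*7927 + 2358
7927 = 3*2358 + 853
2358 = 2*853 + 652
853 = 1*652 + 201
652 = 3*201 + 49
201 = 4*49 + 5
49 = 9*5 + 4
5 = 1*4 + 1
4 = 4*1 + 0
The gcd is 1. Working backward:
1 = 5 − 4
1 = −49 + 10·5
1 = 10·201 − 41·49
1 = −41·652 + 133·201
1 = 133·853 − 174·652
1 = −174·2358 + 481·853
1 = 481·7927 − 1617·2358
1 = −1617·26139 + 5332·7927
So 7927·5332 ≡ 1 (mod 26139).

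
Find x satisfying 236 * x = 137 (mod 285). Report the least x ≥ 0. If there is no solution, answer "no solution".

67

First find gcd(236, 285):
285 = 1*236 + 49
236 = 4*49 + 40
49 = 1*40 + 9
40 = 4*9 + 4
9 = 2*4 + 1
4 = 4*1 + 0
gcd = 1, so a unique solution mod 285 exists.
Back-substitute for the Bézout coefficients:
1 = 9 − 2·4
1 = −2·40 + 9·9
1 = 9·49 − 11·40
1 = −11·236 + 53·49
1 = 53·285 − 64·236
So 236·(-64) ≡ 1 (mod 285), giving 236⁻¹ ≡ 221.
x ≡ 236⁻¹·137 ≡ 221·137 ≡ 67 (mod 285).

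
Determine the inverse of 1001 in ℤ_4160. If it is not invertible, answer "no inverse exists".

no inverse exists

Euclidean algorithm on 4160, 1001:
4160 = 4×1001 + 156
1001 = 6×156 + 65
156 = 2×65 + 26
65 = 2×26 + 13
26 = 2×13 + 0
gcd(1001, 4160) = 13 ≠ 1, so 1001 has no multiplicative inverse modulo 4160.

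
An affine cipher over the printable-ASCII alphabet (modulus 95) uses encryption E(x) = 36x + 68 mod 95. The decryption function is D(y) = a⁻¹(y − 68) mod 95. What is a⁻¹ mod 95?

66

Run Euclid on (95, 36):
95 = 2·36 + 23
36 = 1·23 + 13
23 = 1·13 + 10
13 = 1·10 + 3
10 = 3·3 + 1
3 = 3·1 + 0
gcd = 1, so the inverse exists. Back-substitute:
1 = 10 − 3·3
1 = −3·13 + 4·10
1 = 4·23 − 7·13
1 = −7·36 + 11·23
1 = 11·95 − 29·36
Hence 36⁻¹ ≡ -29 ≡ 66 (mod 95).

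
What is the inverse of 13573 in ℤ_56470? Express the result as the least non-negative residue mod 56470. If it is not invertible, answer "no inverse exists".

Apply the Euclidean algorithm to 56470 and 13573:
56470 = 4×13573 + 2178
13573 = 6×2178 + 505
2178 = 4×505 + 158
505 = 3×158 + 31
158 = 5×31 + 3
31 = 10×3 + 1
3 = 3×1 + 0
The gcd is 1. Working backward:
1 = 31 − 10·3
1 = −10·158 + 51·31
1 = 51·505 − 163·158
1 = −163·2178 + 703·505
1 = 703·13573 − 4381·2178
1 = −4381·56470 + 18227·13573
So 13573·18227 ≡ 1 (mod 56470).

18227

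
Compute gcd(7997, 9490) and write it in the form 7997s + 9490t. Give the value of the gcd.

1

Euclidean algorithm:
9490 = 1*7997 + 1493
7997 = 5*1493 + 532
1493 = 2*532 + 429
532 = 1*429 + 103
429 = 4*103 + 17
103 = 6*17 + 1
17 = 17*1 + 0
gcd(7997, 9490) = 1.
Back-substituting:
1 = 103 − 6·17
1 = −6·429 + 25·103
1 = 25·532 − 31·429
1 = −31·1493 + 87·532
1 = 87·7997 − 466·1493
1 = −466·9490 + 553·7997
So 1 = (-466)·9490 + (553)·7997.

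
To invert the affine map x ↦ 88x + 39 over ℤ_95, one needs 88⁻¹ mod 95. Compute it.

Apply the Euclidean algorithm to 95 and 88:
95 = 1*88 + 7
88 = 12*7 + 4
7 = 1*4 + 3
4 = 1*3 + 1
3 = 3*1 + 0
The gcd is 1. Working backward:
1 = 4 − 3
1 = −7 + 2·4
1 = 2·88 − 25·7
1 = −25·95 + 27·88
So 88·27 ≡ 1 (mod 95).

27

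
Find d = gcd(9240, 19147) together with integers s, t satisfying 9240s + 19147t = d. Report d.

Apply Euclid's algorithm to 19147 and 9240:
19147 = 2×9240 + 667
9240 = 13×667 + 569
667 = 1×569 + 98
569 = 5×98 + 79
98 = 1×79 + 19
79 = 4×19 + 3
19 = 6×3 + 1
3 = 3×1 + 0
gcd(9240, 19147) = 1.
Express as a combination:
1 = 19 − 6·3
1 = −6·79 + 25·19
1 = 25·98 − 31·79
1 = −31·569 + 180·98
1 = 180·667 − 211·569
1 = −211·9240 + 2923·667
1 = 2923·19147 − 6057·9240
So 1 = (2923)·19147 + (-6057)·9240.

1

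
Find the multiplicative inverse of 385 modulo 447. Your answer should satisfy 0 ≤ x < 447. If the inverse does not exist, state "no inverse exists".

Apply the Euclidean algorithm to 447 and 385:
447 = 1*385 + 62
385 = 6*62 + 13
62 = 4*13 + 10
13 = 1*10 + 3
10 = 3*3 + 1
3 = 3*1 + 0
gcd = 1, so the inverse exists. Back-substitute:
1 = 10 − 3·3
1 = −3·13 + 4·10
1 = 4·62 − 19·13
1 = −19·385 + 118·62
1 = 118·447 − 137·385
So 385·(-137) ≡ 1 (mod 447), and -137 ≡ 310 (mod 447).

310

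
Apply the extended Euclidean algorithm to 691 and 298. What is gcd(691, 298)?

1

Repeated division:
691 = 2*298 + 95
298 = 3*95 + 13
95 = 7*13 + 4
13 = 3*4 + 1
4 = 4*1 + 0
gcd(691, 298) = 1.
Back-substituting:
1 = 13 − 3·4
1 = −3·95 + 22·13
1 = 22·298 − 69·95
1 = −69·691 + 160·298
So 1 = (-69)·691 + (160)·298.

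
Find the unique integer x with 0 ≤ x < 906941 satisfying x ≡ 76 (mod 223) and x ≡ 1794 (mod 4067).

Write x = 76 + 223·k. Then 223·k ≡ 1794 − 76 ≡ 1718 (mod 4067).
Need 223⁻¹ mod 4067. Extended Euclid on (4067, 223):
4067 = 18×223 + 53
223 = 4×53 + 11
53 = 4×11 + 9
11 = 1×9 + 2
9 = 4×2 + 1
2 = 2×1 + 0
Back-substitute:
1 = 9 − 4·2
1 = −4·11 + 5·9
1 = 5·53 − 24·11
1 = −24·223 + 101·53
1 = 101·4067 − 1842·223
223⁻¹ ≡ 2225 (mod 4067), so k ≡ 2225·1718 ≡ 3637 (mod 4067).
x = 76 + 223·3637 = 811127.

811127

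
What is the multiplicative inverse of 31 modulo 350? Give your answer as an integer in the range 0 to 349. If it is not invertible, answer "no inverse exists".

271

Run Euclid on (350, 31):
350 = 11·31 + 9
31 = 3·9 + 4
9 = 2·4 + 1
4 = 4·1 + 0
gcd = 1, so the inverse exists. Back-substitute:
1 = 9 − 2·4
1 = −2·31 + 7·9
1 = 7·350 − 79·31
So 31·(-79) ≡ 1 (mod 350), and -79 ≡ 271 (mod 350).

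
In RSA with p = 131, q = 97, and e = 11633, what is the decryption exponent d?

11537

φ(n) = (p−1)(q−1) = 130·96 = 12480.
Need d with 11633·d ≡ 1 (mod 12480). Apply the extended Euclidean algorithm:
12480 = 1·11633 + 847
11633 = 13·847 + 622
847 = 1·622 + 225
622 = 2·225 + 172
225 = 1·172 + 53
172 = 3·53 + 13
53 = 4·13 + 1
13 = 13·1 + 0
Back-substitute:
1 = 53 − 4·13
1 = −4·172 + 13·53
1 = 13·225 − 17·172
1 = −17·622 + 47·225
1 = 47·847 − 64·622
1 = −64·11633 + 879·847
1 = 879·12480 − 943·11633
So 11633·(-943) ≡ 1 (mod 12480), hence d ≡ -943 ≡ 11537 (mod 12480).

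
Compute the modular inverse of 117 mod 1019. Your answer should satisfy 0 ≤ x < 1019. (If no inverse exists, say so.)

270

Run Euclid on (1019, 117):
1019 = 8*117 + 83
117 = 1*83 + 34
83 = 2*34 + 15
34 = 2*15 + 4
15 = 3*4 + 3
4 = 1*3 + 1
3 = 3*1 + 0
gcd = 1, so the inverse exists. Back-substitute:
1 = 4 − 3
1 = −15 + 4·4
1 = 4·34 − 9·15
1 = −9·83 + 22·34
1 = 22·117 − 31·83
1 = −31·1019 + 270·117
So 117·270 ≡ 1 (mod 1019).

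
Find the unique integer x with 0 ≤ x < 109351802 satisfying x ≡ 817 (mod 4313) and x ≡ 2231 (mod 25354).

100657611

Write x = 817 + 4313·k. Then 4313·k ≡ 2231 − 817 ≡ 1414 (mod 25354).
Need 4313⁻¹ mod 25354. Extended Euclid on (25354, 4313):
25354 = 5×4313 + 3789
4313 = 1×3789 + 524
3789 = 7×524 + 121
524 = 4×121 + 40
121 = 3×40 + 1
40 = 40×1 + 0
Back-substitute:
1 = 121 − 3·40
1 = −3·524 + 13·121
1 = 13·3789 − 94·524
1 = −94·4313 + 107·3789
1 = 107·25354 − 629·4313
4313⁻¹ ≡ 24725 (mod 25354), so k ≡ 24725·1414 ≡ 23338 (mod 25354).
x = 817 + 4313·23338 = 100657611.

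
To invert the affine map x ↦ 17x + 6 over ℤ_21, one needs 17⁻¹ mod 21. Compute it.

gcd(21, 17) by repeated division:
21 = 1*17 + 4
17 = 4*4 + 1
4 = 4*1 + 0
gcd = 1, so the inverse exists. Back-substitute:
1 = 17 − 4·4
1 = −4·21 + 5·17
So 17·5 ≡ 1 (mod 21).

5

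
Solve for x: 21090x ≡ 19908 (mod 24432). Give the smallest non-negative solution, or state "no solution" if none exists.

First find gcd(21090, 24432):
24432 = 1·21090 + 3342
21090 = 6·3342 + 1038
3342 = 3·1038 + 228
1038 = 4·228 + 126
228 = 1·126 + 102
126 = 1·102 + 24
102 = 4·24 + 6
24 = 4·6 + 0
gcd = 6 and 6 | 19908, so solutions exist. Divide through by 6: 3515x ≡ 3318 (mod 4072).
Now find 3515⁻¹ mod 4072:
4072 = 1×3515 + 557
3515 = 6×557 + 173
557 = 3×173 + 38
173 = 4×38 + 21
38 = 1×21 + 17
21 = 1×17 + 4
17 = 4×4 + 1
4 = 4×1 + 0
Back-substitute:
1 = 17 − 4·4
1 = −4·21 + 5·17
1 = 5·38 − 9·21
1 = −9·173 + 41·38
1 = 41·557 − 132·173
1 = −132·3515 + 833·557
1 = 833·4072 − 965·3515
So 3515·(-965) ≡ 1 (mod 4072), i.e. 3515⁻¹ ≡ 3107.
Then x ≡ 3107·3318 ≡ 2794 (mod 4072); the smallest non-negative solution is x = 2794.

2794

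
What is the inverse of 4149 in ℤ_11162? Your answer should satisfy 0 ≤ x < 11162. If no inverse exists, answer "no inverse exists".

7783

Extended Euclidean algorithm:
11162 = 2*4149 + 2864
4149 = 1*2864 + 1285
2864 = 2*1285 + 294
1285 = 4*294 + 109
294 = 2*109 + 76
109 = 1*76 + 33
76 = 2*33 + 10
33 = 3*10 + 3
10 = 3*3 + 1
3 = 3*1 + 0
The gcd is 1. Working backward:
1 = 10 − 3·3
1 = −3·33 + 10·10
1 = 10·76 − 23·33
1 = −23·109 + 33·76
1 = 33·294 − 89·109
1 = −89·1285 + 389·294
1 = 389·2864 − 867·1285
1 = −867·4149 + 1256·2864
1 = 1256·11162 − 3379·4149
Thus 4149·(-3379) ≡ 1 (mod 11162); reducing, -3379 mod 11162 = 7783.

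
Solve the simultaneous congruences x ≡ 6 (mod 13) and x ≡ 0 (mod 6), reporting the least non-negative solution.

Write x = 6 + 13·k. Then 13·k ≡ 0 − 6 ≡ 0 (mod 6).
Need 13⁻¹ mod 6. Extended Euclid on (6, 1):
6 = 6·1 + 0
13⁻¹ ≡ 1 (mod 6), so k ≡ 1·0 ≡ 0 (mod 6).
x = 6 + 13·0 = 6.

6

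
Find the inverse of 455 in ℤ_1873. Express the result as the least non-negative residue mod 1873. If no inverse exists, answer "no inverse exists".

Extended Euclidean algorithm:
1873 = 4·455 + 53
455 = 8·53 + 31
53 = 1·31 + 22
31 = 1·22 + 9
22 = 2·9 + 4
9 = 2·4 + 1
4 = 4·1 + 0
The gcd is 1. Working backward:
1 = 9 − 2·4
1 = −2·22 + 5·9
1 = 5·31 − 7·22
1 = −7·53 + 12·31
1 = 12·455 − 103·53
1 = −103·1873 + 424·455
So 455·424 ≡ 1 (mod 1873).

424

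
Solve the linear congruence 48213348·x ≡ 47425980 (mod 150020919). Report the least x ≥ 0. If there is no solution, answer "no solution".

20175203

First find gcd(48213348, 150020919):
150020919 = 3·48213348 + 5380875
48213348 = 8·5380875 + 5166348
5380875 = 1·5166348 + 214527
5166348 = 24·214527 + 17700
214527 = 12·17700 + 2127
17700 = 8·2127 + 684
2127 = 3·684 + 75
684 = 9·75 + 9
75 = 8·9 + 3
9 = 3·3 + 0
gcd = 3 and 3 | 47425980, so solutions exist. Divide through by 3: 16071116x ≡ 15808660 (mod 50006973).
Now find 16071116⁻¹ mod 50006973:
50006973 = 3×16071116 + 1793625
16071116 = 8×1793625 + 1722116
1793625 = 1×1722116 + 71509
1722116 = 24×71509 + 5900
71509 = 12×5900 + 709
5900 = 8×709 + 228
709 = 3×228 + 25
228 = 9×25 + 3
25 = 8×3 + 1
3 = 3×1 + 0
Back-substitute:
1 = 25 − 8·3
1 = −8·228 + 73·25
1 = 73·709 − 227·228
1 = −227·5900 + 1889·709
1 = 1889·71509 − 22895·5900
1 = −22895·1722116 + 551369·71509
1 = 551369·1793625 − 574264·1722116
1 = −574264·16071116 + 5145481·1793625
1 = 5145481·50006973 − 16010707·16071116
So 16071116·(-16010707) ≡ 1 (mod 50006973), i.e. 16071116⁻¹ ≡ 33996266.
Then x ≡ 33996266·15808660 ≡ 20175203 (mod 50006973); the smallest non-negative solution is x = 20175203.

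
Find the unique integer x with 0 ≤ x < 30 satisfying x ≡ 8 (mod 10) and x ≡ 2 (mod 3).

8

Write x = 8 + 10·k. Then 10·k ≡ 2 − 8 ≡ 0 (mod 3).
Need 10⁻¹ mod 3. Extended Euclid on (3, 1):
3 = 3*1 + 0
10⁻¹ ≡ 1 (mod 3), so k ≡ 1·0 ≡ 0 (mod 3).
x = 8 + 10·0 = 8.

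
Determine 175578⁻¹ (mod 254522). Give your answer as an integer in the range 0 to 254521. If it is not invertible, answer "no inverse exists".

Compute gcd(175578, 254522):
254522 = 1·175578 + 78944
175578 = 2·78944 + 17690
78944 = 4·17690 + 8184
17690 = 2·8184 + 1322
8184 = 6·1322 + 252
1322 = 5·252 + 62
252 = 4·62 + 4
62 = 15·4 + 2
4 = 2·2 + 0
Since gcd = 2 > 1, 175578 is not a unit mod 254522.

no inverse exists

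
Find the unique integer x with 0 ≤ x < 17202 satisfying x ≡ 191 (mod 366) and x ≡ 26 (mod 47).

14831

Write x = 191 + 366·k. Then 366·k ≡ 26 − 191 ≡ 23 (mod 47).
Need 366⁻¹ mod 47. Extended Euclid on (47, 37):
47 = 1*37 + 10
37 = 3*10 + 7
10 = 1*7 + 3
7 = 2*3 + 1
3 = 3*1 + 0
Back-substitute:
1 = 7 − 2·3
1 = −2·10 + 3·7
1 = 3·37 − 11·10
1 = −11·47 + 14·37
366⁻¹ ≡ 14 (mod 47), so k ≡ 14·23 ≡ 40 (mod 47).
x = 191 + 366·40 = 14831.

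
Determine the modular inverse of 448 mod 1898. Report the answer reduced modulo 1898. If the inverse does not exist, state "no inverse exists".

Compute gcd(448, 1898):
1898 = 4·448 + 106
448 = 4·106 + 24
106 = 4·24 + 10
24 = 2·10 + 4
10 = 2·4 + 2
4 = 2·2 + 0
Since gcd = 2 > 1, 448 is not a unit mod 1898.

no inverse exists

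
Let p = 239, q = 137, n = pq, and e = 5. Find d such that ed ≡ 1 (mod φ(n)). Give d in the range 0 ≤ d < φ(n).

19421

φ(n) = (p−1)(q−1) = 238·136 = 32368.
Need d with 5·d ≡ 1 (mod 32368). Apply the extended Euclidean algorithm:
32368 = 6473*5 + 3
5 = 1*3 + 2
3 = 1*2 + 1
2 = 2*1 + 0
Back-substitute:
1 = 3 − 2
1 = −5 + 2·3
1 = 2·32368 − 12947·5
So 5·(-12947) ≡ 1 (mod 32368), hence d ≡ -12947 ≡ 19421 (mod 32368).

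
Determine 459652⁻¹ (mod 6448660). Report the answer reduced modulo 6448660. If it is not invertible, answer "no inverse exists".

no inverse exists

Compute gcd(459652, 6448660):
6448660 = 14·459652 + 13532
459652 = 33·13532 + 13096
13532 = 1·13096 + 436
13096 = 30·436 + 16
436 = 27·16 + 4
16 = 4·4 + 0
Since gcd = 4 > 1, 459652 is not a unit mod 6448660.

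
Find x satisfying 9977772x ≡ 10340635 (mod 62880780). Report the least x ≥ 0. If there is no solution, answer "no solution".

gcd(9977772, 62880780):
62880780 = 6×9977772 + 3014148
9977772 = 3×3014148 + 935328
3014148 = 3×935328 + 208164
935328 = 4×208164 + 102672
208164 = 2×102672 + 2820
102672 = 36×2820 + 1152
2820 = 2×1152 + 516
1152 = 2×516 + 120
516 = 4×120 + 36
120 = 3×36 + 12
36 = 3×12 + 0
gcd = 12, but 12 ∤ 10340635, so the congruence has no solution.

no solution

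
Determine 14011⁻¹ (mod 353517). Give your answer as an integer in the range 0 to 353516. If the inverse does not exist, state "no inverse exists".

Extended Euclidean algorithm:
353517 = 25·14011 + 3242
14011 = 4·3242 + 1043
3242 = 3·1043 + 113
1043 = 9·113 + 26
113 = 4·26 + 9
26 = 2·9 + 8
9 = 1·8 + 1
8 = 8·1 + 0
The gcd is 1. Working backward:
1 = 9 − 8
1 = −26 + 3·9
1 = 3·113 − 13·26
1 = −13·1043 + 120·113
1 = 120·3242 − 373·1043
1 = −373·14011 + 1612·3242
1 = 1612·353517 − 40673·14011
Hence 14011⁻¹ ≡ -40673 ≡ 312844 (mod 353517).

312844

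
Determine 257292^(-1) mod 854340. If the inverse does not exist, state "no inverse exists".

Compute gcd(257292, 854340):
854340 = 3*257292 + 82464
257292 = 3*82464 + 9900
82464 = 8*9900 + 3264
9900 = 3*3264 + 108
3264 = 30*108 + 24
108 = 4*24 + 12
24 = 2*12 + 0
Since gcd = 12 > 1, 257292 is not a unit mod 854340.

no inverse exists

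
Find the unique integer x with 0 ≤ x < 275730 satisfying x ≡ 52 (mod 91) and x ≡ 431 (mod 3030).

Write x = 52 + 91·k. Then 91·k ≡ 431 − 52 ≡ 379 (mod 3030).
Need 91⁻¹ mod 3030. Extended Euclid on (3030, 91):
3030 = 33*91 + 27
91 = 3*27 + 10
27 = 2*10 + 7
10 = 1*7 + 3
7 = 2*3 + 1
3 = 3*1 + 0
Back-substitute:
1 = 7 − 2·3
1 = −2·10 + 3·7
1 = 3·27 − 8·10
1 = −8·91 + 27·27
1 = 27·3030 − 899·91
91⁻¹ ≡ 2131 (mod 3030), so k ≡ 2131·379 ≡ 1669 (mod 3030).
x = 52 + 91·1669 = 151931.

151931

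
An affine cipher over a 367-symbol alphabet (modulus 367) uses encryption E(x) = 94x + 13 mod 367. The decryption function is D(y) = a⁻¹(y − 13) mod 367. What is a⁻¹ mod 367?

Extended Euclidean algorithm:
367 = 3·94 + 85
94 = 1·85 + 9
85 = 9·9 + 4
9 = 2·4 + 1
4 = 4·1 + 0
gcd = 1, so the inverse exists. Back-substitute:
1 = 9 − 2·4
1 = −2·85 + 19·9
1 = 19·94 − 21·85
1 = −21·367 + 82·94
So 94·82 ≡ 1 (mod 367).

82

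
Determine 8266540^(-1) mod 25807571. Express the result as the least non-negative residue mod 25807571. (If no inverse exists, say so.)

1692552

gcd(25807571, 8266540) by repeated division:
25807571 = 3*8266540 + 1007951
8266540 = 8*1007951 + 202932
1007951 = 4*202932 + 196223
202932 = 1*196223 + 6709
196223 = 29*6709 + 1662
6709 = 4*1662 + 61
1662 = 27*61 + 15
61 = 4*15 + 1
15 = 15*1 + 0
gcd = 1, so the inverse exists. Back-substitute:
1 = 61 − 4·15
1 = −4·1662 + 109·61
1 = 109·6709 − 440·1662
1 = −440·196223 + 12869·6709
1 = 12869·202932 − 13309·196223
1 = −13309·1007951 + 66105·202932
1 = 66105·8266540 − 542149·1007951
1 = −542149·25807571 + 1692552·8266540
So 8266540·1692552 ≡ 1 (mod 25807571).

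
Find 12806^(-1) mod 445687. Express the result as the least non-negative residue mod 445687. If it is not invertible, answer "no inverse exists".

Apply the Euclidean algorithm to 445687 and 12806:
445687 = 34×12806 + 10283
12806 = 1×10283 + 2523
10283 = 4×2523 + 191
2523 = 13×191 + 40
191 = 4×40 + 31
40 = 1×31 + 9
31 = 3×9 + 4
9 = 2×4 + 1
4 = 4×1 + 0
gcd = 1, so the inverse exists. Back-substitute:
1 = 9 − 2·4
1 = −2·31 + 7·9
1 = 7·40 − 9·31
1 = −9·191 + 43·40
1 = 43·2523 − 568·191
1 = −568·10283 + 2315·2523
1 = 2315·12806 − 2883·10283
1 = −2883·445687 + 100337·12806
So 12806·100337 ≡ 1 (mod 445687).

100337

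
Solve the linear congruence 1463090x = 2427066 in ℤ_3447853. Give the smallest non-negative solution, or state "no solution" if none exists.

3095050

First find gcd(1463090, 3447853):
3447853 = 2×1463090 + 521673
1463090 = 2×521673 + 419744
521673 = 1×419744 + 101929
419744 = 4×101929 + 12028
101929 = 8×12028 + 5705
12028 = 2×5705 + 618
5705 = 9×618 + 143
618 = 4×143 + 46
143 = 3×46 + 5
46 = 9×5 + 1
5 = 5×1 + 0
gcd = 1, so a unique solution mod 3447853 exists.
Back-substitute for the Bézout coefficients:
1 = 46 − 9·5
1 = −9·143 + 28·46
1 = 28·618 − 121·143
1 = −121·5705 + 1117·618
1 = 1117·12028 − 2355·5705
1 = −2355·101929 + 19957·12028
1 = 19957·419744 − 82183·101929
1 = −82183·521673 + 102140·419744
1 = 102140·1463090 − 286463·521673
1 = −286463·3447853 + 675066·1463090
So 1463090·(675066) ≡ 1 (mod 3447853), giving 1463090⁻¹ ≡ 675066.
x ≡ 1463090⁻¹·2427066 ≡ 675066·2427066 ≡ 3095050 (mod 3447853).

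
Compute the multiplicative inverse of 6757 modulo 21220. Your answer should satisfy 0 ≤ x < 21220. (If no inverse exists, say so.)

14333

gcd(21220, 6757) by repeated division:
21220 = 3·6757 + 949
6757 = 7·949 + 114
949 = 8·114 + 37
114 = 3·37 + 3
37 = 12·3 + 1
3 = 3·1 + 0
Since gcd(6757, 21220) = 1, back-substitute to write 1 as a combination:
1 = 37 − 12·3
1 = −12·114 + 37·37
1 = 37·949 − 308·114
1 = −308·6757 + 2193·949
1 = 2193·21220 − 6887·6757
Hence 6757⁻¹ ≡ -6887 ≡ 14333 (mod 21220).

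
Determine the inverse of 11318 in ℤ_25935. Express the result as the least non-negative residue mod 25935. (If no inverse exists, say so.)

3632

Run Euclid on (25935, 11318):
25935 = 2*11318 + 3299
11318 = 3*3299 + 1421
3299 = 2*1421 + 457
1421 = 3*457 + 50
457 = 9*50 + 7
50 = 7*7 + 1
7 = 7*1 + 0
Since gcd(11318, 25935) = 1, back-substitute to write 1 as a combination:
1 = 50 − 7·7
1 = −7·457 + 64·50
1 = 64·1421 − 199·457
1 = −199·3299 + 462·1421
1 = 462·11318 − 1585·3299
1 = −1585·25935 + 3632·11318
So 11318·3632 ≡ 1 (mod 25935).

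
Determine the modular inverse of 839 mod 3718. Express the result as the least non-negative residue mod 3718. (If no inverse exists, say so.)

Extended Euclidean algorithm:
3718 = 4*839 + 362
839 = 2*362 + 115
362 = 3*115 + 17
115 = 6*17 + 13
17 = 1*13 + 4
13 = 3*4 + 1
4 = 4*1 + 0
gcd = 1, so the inverse exists. Back-substitute:
1 = 13 − 3·4
1 = −3·17 + 4·13
1 = 4·115 − 27·17
1 = −27·362 + 85·115
1 = 85·839 − 197·362
1 = −197·3718 + 873·839
So 839·873 ≡ 1 (mod 3718).

873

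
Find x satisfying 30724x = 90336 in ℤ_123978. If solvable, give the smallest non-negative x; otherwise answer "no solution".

First find gcd(30724, 123978):
123978 = 4×30724 + 1082
30724 = 28×1082 + 428
1082 = 2×428 + 226
428 = 1×226 + 202
226 = 1×202 + 24
202 = 8×24 + 10
24 = 2×10 + 4
10 = 2×4 + 2
4 = 2×2 + 0
gcd = 2 and 2 | 90336, so solutions exist. Divide through by 2: 15362x ≡ 45168 (mod 61989).
Now find 15362⁻¹ mod 61989:
61989 = 4×15362 + 541
15362 = 28×541 + 214
541 = 2×214 + 113
214 = 1×113 + 101
113 = 1×101 + 12
101 = 8×12 + 5
12 = 2×5 + 2
5 = 2×2 + 1
2 = 2×1 + 0
Back-substitute:
1 = 5 − 2·2
1 = −2·12 + 5·5
1 = 5·101 − 42·12
1 = −42·113 + 47·101
1 = 47·214 − 89·113
1 = −89·541 + 225·214
1 = 225·15362 − 6389·541
1 = −6389·61989 + 25781·15362
So 15362⁻¹ ≡ 25781 (mod 61989).
Then x ≡ 25781·45168 ≡ 12843 (mod 61989); the smallest non-negative solution is x = 12843.

12843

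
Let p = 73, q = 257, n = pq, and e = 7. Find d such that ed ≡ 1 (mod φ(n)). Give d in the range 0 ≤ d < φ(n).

φ(n) = (p−1)(q−1) = 72·256 = 18432.
Need d with 7·d ≡ 1 (mod 18432). Apply the extended Euclidean algorithm:
18432 = 2633*7 + 1
7 = 7*1 + 0
Back-substitute:
1 = 18432 − 2633·7
So 7·(-2633) ≡ 1 (mod 18432), hence d ≡ -2633 ≡ 15799 (mod 18432).

15799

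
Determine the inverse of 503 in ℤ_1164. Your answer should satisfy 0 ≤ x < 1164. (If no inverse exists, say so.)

Extended Euclidean algorithm:
1164 = 2·503 + 158
503 = 3·158 + 29
158 = 5·29 + 13
29 = 2·13 + 3
13 = 4·3 + 1
3 = 3·1 + 0
Since gcd(503, 1164) = 1, back-substitute to write 1 as a combination:
1 = 13 − 4·3
1 = −4·29 + 9·13
1 = 9·158 − 49·29
1 = −49·503 + 156·158
1 = 156·1164 − 361·503
Hence 503⁻¹ ≡ -361 ≡ 803 (mod 1164).

803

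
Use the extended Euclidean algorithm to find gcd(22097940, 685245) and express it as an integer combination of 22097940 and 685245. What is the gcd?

15

Euclidean algorithm:
22097940 = 32·685245 + 170100
685245 = 4·170100 + 4845
170100 = 35·4845 + 525
4845 = 9·525 + 120
525 = 4·120 + 45
120 = 2·45 + 30
45 = 1·30 + 15
30 = 2·15 + 0
gcd(22097940, 685245) = 15.
Back-substituting:
15 = 45 − 30
15 = −120 + 3·45
15 = 3·525 − 13·120
15 = −13·4845 + 120·525
15 = 120·170100 − 4213·4845
15 = −4213·685245 + 16972·170100
15 = 16972·22097940 − 547317·685245
So 15 = (16972)·22097940 + (-547317)·685245.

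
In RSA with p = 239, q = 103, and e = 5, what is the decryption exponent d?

19421

φ(n) = (p−1)(q−1) = 238·102 = 24276.
Need d with 5·d ≡ 1 (mod 24276). Apply the extended Euclidean algorithm:
24276 = 4855*5 + 1
5 = 5*1 + 0
Back-substitute:
1 = 24276 − 4855·5
So 5·(-4855) ≡ 1 (mod 24276), hence d ≡ -4855 ≡ 19421 (mod 24276).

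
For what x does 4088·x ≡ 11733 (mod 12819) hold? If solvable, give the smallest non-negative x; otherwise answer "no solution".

1461

First find gcd(4088, 12819):
12819 = 3*4088 + 555
4088 = 7*555 + 203
555 = 2*203 + 149
203 = 1*149 + 54
149 = 2*54 + 41
54 = 1*41 + 13
41 = 3*13 + 2
13 = 6*2 + 1
2 = 2*1 + 0
gcd = 1, so a unique solution mod 12819 exists.
Back-substitute for the Bézout coefficients:
1 = 13 − 6·2
1 = −6·41 + 19·13
1 = 19·54 − 25·41
1 = −25·149 + 69·54
1 = 69·203 − 94·149
1 = −94·555 + 257·203
1 = 257·4088 − 1893·555
1 = −1893·12819 + 5936·4088
So 4088·(5936) ≡ 1 (mod 12819), giving 4088⁻¹ ≡ 5936.
x ≡ 4088⁻¹·11733 ≡ 5936·11733 ≡ 1461 (mod 12819).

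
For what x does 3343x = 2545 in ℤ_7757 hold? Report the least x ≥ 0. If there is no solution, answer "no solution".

First find gcd(3343, 7757):
7757 = 2×3343 + 1071
3343 = 3×1071 + 130
1071 = 8×130 + 31
130 = 4×31 + 6
31 = 5×6 + 1
6 = 6×1 + 0
gcd = 1, so a unique solution mod 7757 exists.
Back-substitute for the Bézout coefficients:
1 = 31 − 5·6
1 = −5·130 + 21·31
1 = 21·1071 − 173·130
1 = −173·3343 + 540·1071
1 = 540·7757 − 1253·3343
So 3343·(-1253) ≡ 1 (mod 7757), giving 3343⁻¹ ≡ 6504.
x ≡ 3343⁻¹·2545 ≡ 6504·2545 ≡ 6999 (mod 7757).

6999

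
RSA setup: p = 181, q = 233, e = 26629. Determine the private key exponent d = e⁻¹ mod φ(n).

14989

φ(n) = (p−1)(q−1) = 180·232 = 41760.
Need d with 26629·d ≡ 1 (mod 41760). Apply the extended Euclidean algorithm:
41760 = 1×26629 + 15131
26629 = 1×15131 + 11498
15131 = 1×11498 + 3633
11498 = 3×3633 + 599
3633 = 6×599 + 39
599 = 15×39 + 14
39 = 2×14 + 11
14 = 1×11 + 3
11 = 3×3 + 2
3 = 1×2 + 1
2 = 2×1 + 0
Back-substitute:
1 = 3 − 2
1 = −11 + 4·3
1 = 4·14 − 5·11
1 = −5·39 + 14·14
1 = 14·599 − 215·39
1 = −215·3633 + 1304·599
1 = 1304·11498 − 4127·3633
1 = −4127·15131 + 5431·11498
1 = 5431·26629 − 9558·15131
1 = −9558·41760 + 14989·26629
So 26629·14989 ≡ 1 (mod 41760), hence d = 14989.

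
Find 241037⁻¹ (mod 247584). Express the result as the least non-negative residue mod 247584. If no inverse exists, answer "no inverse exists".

79301

gcd(247584, 241037) by repeated division:
247584 = 1×241037 + 6547
241037 = 36×6547 + 5345
6547 = 1×5345 + 1202
5345 = 4×1202 + 537
1202 = 2×537 + 128
537 = 4×128 + 25
128 = 5×25 + 3
25 = 8×3 + 1
3 = 3×1 + 0
gcd = 1, so the inverse exists. Back-substitute:
1 = 25 − 8·3
1 = −8·128 + 41·25
1 = 41·537 − 172·128
1 = −172·1202 + 385·537
1 = 385·5345 − 1712·1202
1 = −1712·6547 + 2097·5345
1 = 2097·241037 − 77204·6547
1 = −77204·247584 + 79301·241037
So 241037·79301 ≡ 1 (mod 247584).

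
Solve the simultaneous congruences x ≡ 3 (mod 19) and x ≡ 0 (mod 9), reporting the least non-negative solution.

Write x = 3 + 19·k. Then 19·k ≡ 0 − 3 ≡ 6 (mod 9).
Need 19⁻¹ mod 9. Extended Euclid on (9, 1):
9 = 9*1 + 0
19⁻¹ ≡ 1 (mod 9), so k ≡ 1·6 ≡ 6 (mod 9).
x = 3 + 19·6 = 117.

117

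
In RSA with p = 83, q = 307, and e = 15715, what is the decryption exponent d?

5887

φ(n) = (p−1)(q−1) = 82·306 = 25092.
Need d with 15715·d ≡ 1 (mod 25092). Apply the extended Euclidean algorithm:
25092 = 1×15715 + 9377
15715 = 1×9377 + 6338
9377 = 1×6338 + 3039
6338 = 2×3039 + 260
3039 = 11×260 + 179
260 = 1×179 + 81
179 = 2×81 + 17
81 = 4×17 + 13
17 = 1×13 + 4
13 = 3×4 + 1
4 = 4×1 + 0
Back-substitute:
1 = 13 − 3·4
1 = −3·17 + 4·13
1 = 4·81 − 19·17
1 = −19·179 + 42·81
1 = 42·260 − 61·179
1 = −61·3039 + 713·260
1 = 713·6338 − 1487·3039
1 = −1487·9377 + 2200·6338
1 = 2200·15715 − 3687·9377
1 = −3687·25092 + 5887·15715
So 15715·5887 ≡ 1 (mod 25092), hence d = 5887.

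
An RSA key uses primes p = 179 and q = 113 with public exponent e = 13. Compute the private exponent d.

φ(n) = (p−1)(q−1) = 178·112 = 19936.
Need d with 13·d ≡ 1 (mod 19936). Apply the extended Euclidean algorithm:
19936 = 1533*13 + 7
13 = 1*7 + 6
7 = 1*6 + 1
6 = 6*1 + 0
Back-substitute:
1 = 7 − 6
1 = −13 + 2·7
1 = 2·19936 − 3067·13
So 13·(-3067) ≡ 1 (mod 19936), hence d ≡ -3067 ≡ 16869 (mod 19936).

16869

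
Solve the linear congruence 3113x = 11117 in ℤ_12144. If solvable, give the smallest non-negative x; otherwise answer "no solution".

gcd(3113, 12144):
12144 = 3×3113 + 2805
3113 = 1×2805 + 308
2805 = 9×308 + 33
308 = 9×33 + 11
33 = 3×11 + 0
gcd = 11, but 11 ∤ 11117, so the congruence has no solution.

no solution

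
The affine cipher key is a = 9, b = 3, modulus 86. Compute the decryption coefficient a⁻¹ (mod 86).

67

Apply the Euclidean algorithm to 86 and 9:
86 = 9·9 + 5
9 = 1·5 + 4
5 = 1·4 + 1
4 = 4·1 + 0
The gcd is 1. Working backward:
1 = 5 − 4
1 = −9 + 2·5
1 = 2·86 − 19·9
So 9·(-19) ≡ 1 (mod 86), and -19 ≡ 67 (mod 86).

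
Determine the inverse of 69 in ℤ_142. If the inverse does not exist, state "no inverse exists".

35

gcd(142, 69) by repeated division:
142 = 2×69 + 4
69 = 17×4 + 1
4 = 4×1 + 0
Since gcd(69, 142) = 1, back-substitute to write 1 as a combination:
1 = 69 − 17·4
1 = −17·142 + 35·69
So 69·35 ≡ 1 (mod 142).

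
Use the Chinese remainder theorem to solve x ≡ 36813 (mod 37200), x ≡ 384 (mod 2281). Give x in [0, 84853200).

52712013

Write x = 36813 + 37200·k. Then 37200·k ≡ 384 − 36813 ≡ 67 (mod 2281).
Need 37200⁻¹ mod 2281. Extended Euclid on (2281, 704):
2281 = 3×704 + 169
704 = 4×169 + 28
169 = 6×28 + 1
28 = 28×1 + 0
Back-substitute:
1 = 169 − 6·28
1 = −6·704 + 25·169
1 = 25·2281 − 81·704
37200⁻¹ ≡ 2200 (mod 2281), so k ≡ 2200·67 ≡ 1416 (mod 2281).
x = 36813 + 37200·1416 = 52712013.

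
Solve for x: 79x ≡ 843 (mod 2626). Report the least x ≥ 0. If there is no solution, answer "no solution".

609

First find gcd(79, 2626):
2626 = 33·79 + 19
79 = 4·19 + 3
19 = 6·3 + 1
3 = 3·1 + 0
gcd = 1, so a unique solution mod 2626 exists.
Back-substitute for the Bézout coefficients:
1 = 19 − 6·3
1 = −6·79 + 25·19
1 = 25·2626 − 831·79
So 79·(-831) ≡ 1 (mod 2626), giving 79⁻¹ ≡ 1795.
x ≡ 79⁻¹·843 ≡ 1795·843 ≡ 609 (mod 2626).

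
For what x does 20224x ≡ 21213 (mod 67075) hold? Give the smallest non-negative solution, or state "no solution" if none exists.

First find gcd(20224, 67075):
67075 = 3*20224 + 6403
20224 = 3*6403 + 1015
6403 = 6*1015 + 313
1015 = 3*313 + 76
313 = 4*76 + 9
76 = 8*9 + 4
9 = 2*4 + 1
4 = 4*1 + 0
gcd = 1, so a unique solution mod 67075 exists.
Back-substitute for the Bézout coefficients:
1 = 9 − 2·4
1 = −2·76 + 17·9
1 = 17·313 − 70·76
1 = −70·1015 + 227·313
1 = 227·6403 − 1432·1015
1 = −1432·20224 + 4523·6403
1 = 4523·67075 − 15001·20224
So 20224·(-15001) ≡ 1 (mod 67075), giving 20224⁻¹ ≡ 52074.
x ≡ 20224⁻¹·21213 ≡ 52074·21213 ≡ 54662 (mod 67075).

54662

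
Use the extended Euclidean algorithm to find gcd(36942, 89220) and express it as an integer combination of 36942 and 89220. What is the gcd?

6

Apply Euclid's algorithm to 89220 and 36942:
89220 = 2×36942 + 15336
36942 = 2×15336 + 6270
15336 = 2×6270 + 2796
6270 = 2×2796 + 678
2796 = 4×678 + 84
678 = 8×84 + 6
84 = 14×6 + 0
gcd(36942, 89220) = 6.
Express as a combination:
6 = 678 − 8·84
6 = −8·2796 + 33·678
6 = 33·6270 − 74·2796
6 = −74·15336 + 181·6270
6 = 181·36942 − 436·15336
6 = −436·89220 + 1053·36942
So 6 = (-436)·89220 + (1053)·36942.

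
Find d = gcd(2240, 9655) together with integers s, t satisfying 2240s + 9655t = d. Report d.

5

Repeated division:
9655 = 4×2240 + 695
2240 = 3×695 + 155
695 = 4×155 + 75
155 = 2×75 + 5
75 = 15×5 + 0
gcd(2240, 9655) = 5.
Working backward:
5 = 155 − 2·75
5 = −2·695 + 9·155
5 = 9·2240 − 29·695
5 = −29·9655 + 125·2240
So 5 = (-29)·9655 + (125)·2240.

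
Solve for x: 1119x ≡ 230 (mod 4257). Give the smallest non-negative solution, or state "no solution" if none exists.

no solution

gcd(1119, 4257):
4257 = 3*1119 + 900
1119 = 1*900 + 219
900 = 4*219 + 24
219 = 9*24 + 3
24 = 8*3 + 0
gcd = 3, but 3 ∤ 230, so the congruence has no solution.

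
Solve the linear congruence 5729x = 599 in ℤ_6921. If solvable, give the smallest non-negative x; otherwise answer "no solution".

5707

First find gcd(5729, 6921):
6921 = 1×5729 + 1192
5729 = 4×1192 + 961
1192 = 1×961 + 231
961 = 4×231 + 37
231 = 6×37 + 9
37 = 4×9 + 1
9 = 9×1 + 0
gcd = 1, so a unique solution mod 6921 exists.
Back-substitute for the Bézout coefficients:
1 = 37 − 4·9
1 = −4·231 + 25·37
1 = 25·961 − 104·231
1 = −104·1192 + 129·961
1 = 129·5729 − 620·1192
1 = −620·6921 + 749·5729
So 5729·(749) ≡ 1 (mod 6921), giving 5729⁻¹ ≡ 749.
x ≡ 5729⁻¹·599 ≡ 749·599 ≡ 5707 (mod 6921).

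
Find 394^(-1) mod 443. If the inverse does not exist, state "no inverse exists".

226

Extended Euclidean algorithm:
443 = 1*394 + 49
394 = 8*49 + 2
49 = 24*2 + 1
2 = 2*1 + 0
Since gcd(394, 443) = 1, back-substitute to write 1 as a combination:
1 = 49 − 24·2
1 = −24·394 + 193·49
1 = 193·443 − 217·394
Thus 394·(-217) ≡ 1 (mod 443); reducing, -217 mod 443 = 226.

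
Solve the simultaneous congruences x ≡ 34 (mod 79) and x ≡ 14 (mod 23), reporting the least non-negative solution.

Write x = 34 + 79·k. Then 79·k ≡ 14 − 34 ≡ 3 (mod 23).
Need 79⁻¹ mod 23. Extended Euclid on (23, 10):
23 = 2·10 + 3
10 = 3·3 + 1
3 = 3·1 + 0
Back-substitute:
1 = 10 − 3·3
1 = −3·23 + 7·10
79⁻¹ ≡ 7 (mod 23), so k ≡ 7·3 ≡ 21 (mod 23).
x = 34 + 79·21 = 1693.

1693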